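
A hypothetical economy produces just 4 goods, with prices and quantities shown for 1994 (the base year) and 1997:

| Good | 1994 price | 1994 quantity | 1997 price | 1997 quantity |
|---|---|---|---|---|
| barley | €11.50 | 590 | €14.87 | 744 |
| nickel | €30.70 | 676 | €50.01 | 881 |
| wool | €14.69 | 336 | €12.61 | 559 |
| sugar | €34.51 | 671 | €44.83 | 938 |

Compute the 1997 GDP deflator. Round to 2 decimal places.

136.80

Nominal GDP 1997 = 14.87·744 + 50.01·881 + 12.61·559 + 44.83·938 = 104221.62.
Real GDP 1997 (at 1994 prices) = 11.50·744 + 30.70·881 + 14.69·559 + 34.51·938 = 76184.79.
Deflator = Nominal/Real × 100 = 104221.62/76184.79 × 100 = 136.801.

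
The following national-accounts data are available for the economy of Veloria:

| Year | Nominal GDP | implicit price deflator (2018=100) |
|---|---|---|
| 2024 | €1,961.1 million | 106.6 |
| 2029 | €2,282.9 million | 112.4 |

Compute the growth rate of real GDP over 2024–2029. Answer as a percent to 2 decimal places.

Real GDP 2024 = 1961.1 / 1.066 = 1839.68.
Real GDP 2029 = 2282.9 / 1.124 = 2031.05.
Real growth = 2031.05 / 1839.68 − 1 = 0.1040.

10.40%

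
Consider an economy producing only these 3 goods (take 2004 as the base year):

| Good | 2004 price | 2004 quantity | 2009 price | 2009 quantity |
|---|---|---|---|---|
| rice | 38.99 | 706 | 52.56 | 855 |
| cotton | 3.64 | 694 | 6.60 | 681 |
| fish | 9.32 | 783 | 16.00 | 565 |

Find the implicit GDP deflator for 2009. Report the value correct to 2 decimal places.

142.34

Nominal GDP 2009 = 52.56·855 + 6.60·681 + 16.00·565 = 58473.40.
Real GDP 2009 (at 2004 prices) = 38.99·855 + 3.64·681 + 9.32·565 = 41081.09.
Deflator = Nominal/Real × 100 = 58473.40/41081.09 × 100 = 142.337.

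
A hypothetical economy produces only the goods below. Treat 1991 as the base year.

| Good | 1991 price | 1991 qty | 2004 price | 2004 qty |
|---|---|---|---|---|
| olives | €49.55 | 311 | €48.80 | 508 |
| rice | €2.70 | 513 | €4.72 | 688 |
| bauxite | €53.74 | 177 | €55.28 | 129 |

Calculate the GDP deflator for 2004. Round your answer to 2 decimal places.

Nominal GDP 2004 = 48.80·508 + 4.72·688 + 55.28·129 = 35168.88.
Real GDP 2004 (at 1991 prices) = 49.55·508 + 2.70·688 + 53.74·129 = 33961.46.
Deflator = Nominal/Real × 100 = 35168.88/33961.46 × 100 = 103.555.

103.56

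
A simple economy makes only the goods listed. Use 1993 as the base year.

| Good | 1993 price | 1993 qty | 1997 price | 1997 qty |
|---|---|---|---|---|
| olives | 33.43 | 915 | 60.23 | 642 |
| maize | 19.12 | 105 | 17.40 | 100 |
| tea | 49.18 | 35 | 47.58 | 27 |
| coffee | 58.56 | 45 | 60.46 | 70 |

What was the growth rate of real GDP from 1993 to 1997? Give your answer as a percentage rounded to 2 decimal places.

Real GDP 1993 = Nominal GDP 1993 = 33.43·915 + 19.12·105 + 49.18·35 + 58.56·45 = 36952.55.
Real GDP 1997 (at 1993 prices) = 33.43·642 + 19.12·100 + 49.18·27 + 58.56·70 = 28801.12.
Real growth = 28801.12/36952.55 − 1 = -0.2206.

-22.06%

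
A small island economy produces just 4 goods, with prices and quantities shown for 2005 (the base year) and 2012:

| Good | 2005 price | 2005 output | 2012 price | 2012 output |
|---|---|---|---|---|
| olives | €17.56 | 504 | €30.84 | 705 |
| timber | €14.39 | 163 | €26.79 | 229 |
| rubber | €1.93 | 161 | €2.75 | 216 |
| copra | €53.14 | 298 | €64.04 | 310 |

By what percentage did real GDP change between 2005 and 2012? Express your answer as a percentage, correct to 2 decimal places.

Real GDP 2005 = Nominal GDP 2005 = 17.56·504 + 14.39·163 + 1.93·161 + 53.14·298 = 27342.26.
Real GDP 2012 (at 2005 prices) = 17.56·705 + 14.39·229 + 1.93·216 + 53.14·310 = 32565.39.
Real growth = 32565.39/27342.26 − 1 = 0.1910.

19.10%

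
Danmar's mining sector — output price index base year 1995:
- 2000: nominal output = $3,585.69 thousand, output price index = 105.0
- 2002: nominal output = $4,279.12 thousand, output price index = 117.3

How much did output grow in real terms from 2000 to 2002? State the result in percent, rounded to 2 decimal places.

Deflate each year: 2000 → 3585.69/1.050 = 3414.94; 2002 → 4279.12/1.173 = 3648.01.
So real output changed by 3648.01/3414.94 − 1 = 0.0683, i.e. 6.83%.

6.83%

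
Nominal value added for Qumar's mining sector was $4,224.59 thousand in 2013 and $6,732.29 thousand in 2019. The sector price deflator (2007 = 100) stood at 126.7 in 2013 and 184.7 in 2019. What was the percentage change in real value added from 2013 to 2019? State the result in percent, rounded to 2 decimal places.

9.32%

Real value added 2013 = 4224.59 / 1.267 = 3334.33.
Real value added 2019 = 6732.29 / 1.847 = 3644.99.
Real growth = 3644.99 / 3334.33 − 1 = 0.0932.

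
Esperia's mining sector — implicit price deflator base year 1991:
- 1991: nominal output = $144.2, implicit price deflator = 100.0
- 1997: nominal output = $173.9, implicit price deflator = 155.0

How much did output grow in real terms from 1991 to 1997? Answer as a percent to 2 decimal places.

-22.20%

Deflate each year: 1991 → 144.2/1.000 = 144.20; 1997 → 173.9/1.550 = 112.19.
So real output changed by 112.19/144.20 − 1 = -0.2220, i.e. -22.20%.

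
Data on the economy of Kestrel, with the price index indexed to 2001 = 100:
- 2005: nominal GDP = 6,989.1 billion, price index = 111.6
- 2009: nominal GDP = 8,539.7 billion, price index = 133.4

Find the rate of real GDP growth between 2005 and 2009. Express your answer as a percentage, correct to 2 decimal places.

Real GDP 2005 = 6989.1 / 1.116 = 6262.63.
Real GDP 2009 = 8539.7 / 1.334 = 6401.57.
Real growth = 6401.57 / 6262.63 − 1 = 0.0222.

2.22%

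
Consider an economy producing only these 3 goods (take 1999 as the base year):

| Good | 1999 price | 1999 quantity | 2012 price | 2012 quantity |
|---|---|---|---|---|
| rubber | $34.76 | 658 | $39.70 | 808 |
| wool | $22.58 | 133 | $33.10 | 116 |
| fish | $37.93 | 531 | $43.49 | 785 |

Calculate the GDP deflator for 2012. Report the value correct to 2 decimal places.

115.83

Nominal GDP 2012 = 39.70·808 + 33.10·116 + 43.49·785 = 70056.85.
Real GDP 2012 (at 1999 prices) = 34.76·808 + 22.58·116 + 37.93·785 = 60480.41.
Deflator = Nominal/Real × 100 = 70056.85/60480.41 × 100 = 115.834.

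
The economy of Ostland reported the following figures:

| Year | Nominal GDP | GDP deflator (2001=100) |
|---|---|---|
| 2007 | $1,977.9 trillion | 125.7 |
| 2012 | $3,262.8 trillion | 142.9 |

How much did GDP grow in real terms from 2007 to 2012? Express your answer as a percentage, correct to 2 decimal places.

45.11%

Real GDP 2007 = 1977.9 / 1.257 = 1573.51.
Real GDP 2012 = 3262.8 / 1.429 = 2283.28.
Real growth = 2283.28 / 1573.51 − 1 = 0.4511.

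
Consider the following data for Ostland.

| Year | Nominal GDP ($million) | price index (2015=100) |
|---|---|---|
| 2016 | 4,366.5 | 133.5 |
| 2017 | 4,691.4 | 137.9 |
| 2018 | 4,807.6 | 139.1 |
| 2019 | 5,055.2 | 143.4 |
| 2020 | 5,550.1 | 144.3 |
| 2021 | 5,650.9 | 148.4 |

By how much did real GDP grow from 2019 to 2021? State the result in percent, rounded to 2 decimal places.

Real GDP 2019 = 5055.2/1.434 = 3525.24.
Real GDP 2021 = 5650.9/1.484 = 3807.88.
Change = 3807.88/3525.24 − 1 = 0.0802.

8.02%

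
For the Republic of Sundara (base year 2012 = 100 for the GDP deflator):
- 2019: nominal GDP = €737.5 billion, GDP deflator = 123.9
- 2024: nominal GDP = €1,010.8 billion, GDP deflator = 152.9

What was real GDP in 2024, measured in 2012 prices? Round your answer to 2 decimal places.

Real GDP = Nominal / (GDP deflator/100) = 1010.8 / 1.529 = 661.09.

€661.09 billion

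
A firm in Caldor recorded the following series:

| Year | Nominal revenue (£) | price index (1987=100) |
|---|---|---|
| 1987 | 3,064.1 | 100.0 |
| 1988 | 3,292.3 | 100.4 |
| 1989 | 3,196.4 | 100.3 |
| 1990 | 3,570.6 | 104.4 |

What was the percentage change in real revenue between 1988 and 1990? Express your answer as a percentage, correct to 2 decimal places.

Real revenue 1988 = 3292.3/1.004 = 3279.18.
Real revenue 1990 = 3570.6/1.044 = 3420.11.
Change = 3420.11/3279.18 − 1 = 0.0430.

4.30%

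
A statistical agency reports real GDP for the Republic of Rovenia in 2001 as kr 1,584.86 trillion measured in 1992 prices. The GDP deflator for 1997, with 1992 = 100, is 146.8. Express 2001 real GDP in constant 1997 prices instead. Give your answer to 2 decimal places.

kr 2,326.57 trillion

Real GDP in 1997 prices = Real GDP in 1992 prices × (P_1997/P_1992) = 1584.86 × 1.468 = 2326.57.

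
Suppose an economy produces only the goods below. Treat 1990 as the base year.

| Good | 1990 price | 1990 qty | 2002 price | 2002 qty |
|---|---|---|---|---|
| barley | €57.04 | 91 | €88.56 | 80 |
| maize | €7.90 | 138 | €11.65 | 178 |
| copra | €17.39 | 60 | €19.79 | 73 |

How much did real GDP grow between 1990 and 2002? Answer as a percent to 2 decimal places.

Real GDP 1990 = Nominal GDP 1990 = 57.04·91 + 7.90·138 + 17.39·60 = 7324.24.
Real GDP 2002 (at 1990 prices) = 57.04·80 + 7.90·178 + 17.39·73 = 7238.87.
Real growth = 7238.87/7324.24 − 1 = -0.0117.

-1.17%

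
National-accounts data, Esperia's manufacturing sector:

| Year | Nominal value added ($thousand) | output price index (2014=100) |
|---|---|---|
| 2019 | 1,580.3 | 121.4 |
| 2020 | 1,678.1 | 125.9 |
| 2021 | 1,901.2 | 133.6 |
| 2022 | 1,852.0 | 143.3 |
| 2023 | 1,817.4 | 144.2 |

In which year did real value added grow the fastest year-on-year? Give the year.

2021

2020: real = 1678.1/1.259 = 1332.88; growth vs 2019 (1301.73) = 2.39%.
2021: real = 1901.2/1.336 = 1423.05; growth vs 2020 (1332.88) = 6.77%.
2022: real = 1852.0/1.433 = 1292.39; growth vs 2021 (1423.05) = -9.18%.
2023: real = 1817.4/1.442 = 1260.33; growth vs 2022 (1292.39) = -2.48%.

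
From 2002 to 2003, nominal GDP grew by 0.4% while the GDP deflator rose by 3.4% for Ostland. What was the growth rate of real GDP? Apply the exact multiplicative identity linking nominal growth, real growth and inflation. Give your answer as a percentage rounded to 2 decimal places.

(1 + g_nom) = (1 + g_real)(1 + π), so g_real = 1.0040 / 1.0340 − 1 = -0.02901.

-2.90%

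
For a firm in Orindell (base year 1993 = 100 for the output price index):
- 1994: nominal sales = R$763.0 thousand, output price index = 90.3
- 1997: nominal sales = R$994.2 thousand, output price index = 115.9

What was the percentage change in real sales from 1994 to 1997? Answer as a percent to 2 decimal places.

1.52%

Real sales 1994 = 763.0 / 0.903 = 844.96.
Real sales 1997 = 994.2 / 1.159 = 857.81.
Real growth = 857.81 / 844.96 − 1 = 0.0152.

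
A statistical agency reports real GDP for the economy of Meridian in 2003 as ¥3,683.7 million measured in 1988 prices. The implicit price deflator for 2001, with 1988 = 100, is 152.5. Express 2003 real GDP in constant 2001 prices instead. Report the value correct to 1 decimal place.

¥5,617.6 million

Real GDP in 2001 prices = Real GDP in 1988 prices × (P_2001/P_1988) = 3683.7 × 1.525 = 5617.64.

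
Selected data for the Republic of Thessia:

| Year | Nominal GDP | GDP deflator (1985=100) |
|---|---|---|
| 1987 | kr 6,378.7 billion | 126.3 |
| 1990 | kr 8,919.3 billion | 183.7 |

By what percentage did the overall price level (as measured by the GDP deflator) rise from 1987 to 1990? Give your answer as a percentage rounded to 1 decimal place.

45.4%

Price-level change = 183.7 / 126.3 − 1 = 0.4545.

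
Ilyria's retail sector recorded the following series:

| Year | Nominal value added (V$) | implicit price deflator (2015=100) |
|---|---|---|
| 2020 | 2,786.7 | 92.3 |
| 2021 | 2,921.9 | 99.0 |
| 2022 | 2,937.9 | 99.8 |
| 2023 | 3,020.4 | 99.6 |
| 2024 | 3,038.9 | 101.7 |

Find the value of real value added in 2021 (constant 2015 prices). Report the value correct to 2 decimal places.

V$2,951.41

Real value added 2021 = 2921.9 / 0.990 = 2951.41.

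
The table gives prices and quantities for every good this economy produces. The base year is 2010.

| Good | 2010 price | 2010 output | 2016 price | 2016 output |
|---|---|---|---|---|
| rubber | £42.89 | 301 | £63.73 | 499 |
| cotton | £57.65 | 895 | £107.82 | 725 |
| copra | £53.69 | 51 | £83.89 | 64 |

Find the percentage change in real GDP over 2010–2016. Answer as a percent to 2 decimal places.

Real GDP 2010 = Nominal GDP 2010 = 42.89·301 + 57.65·895 + 53.69·51 = 67244.83.
Real GDP 2016 (at 2010 prices) = 42.89·499 + 57.65·725 + 53.69·64 = 66634.52.
Real growth = 66634.52/67244.83 − 1 = -0.0091.

-0.91%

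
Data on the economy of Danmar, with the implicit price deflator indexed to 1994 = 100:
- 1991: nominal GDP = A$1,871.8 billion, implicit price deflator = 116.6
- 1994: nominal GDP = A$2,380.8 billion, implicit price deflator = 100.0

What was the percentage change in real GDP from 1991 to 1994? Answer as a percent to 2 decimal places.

48.31%

Deflate each year: 1991 → 1871.8/1.166 = 1605.32; 1994 → 2380.8/1.000 = 2380.80.
So real GDP changed by 2380.80/1605.32 − 1 = 0.4831, i.e. 48.31%.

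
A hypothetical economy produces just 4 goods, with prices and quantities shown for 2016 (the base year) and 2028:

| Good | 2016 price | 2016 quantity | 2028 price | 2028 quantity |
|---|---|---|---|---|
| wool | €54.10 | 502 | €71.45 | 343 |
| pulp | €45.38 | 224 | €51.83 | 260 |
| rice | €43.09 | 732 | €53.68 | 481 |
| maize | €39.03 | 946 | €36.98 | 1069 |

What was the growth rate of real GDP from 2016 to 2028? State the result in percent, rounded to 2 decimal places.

Real GDP 2016 = Nominal GDP 2016 = 54.10·502 + 45.38·224 + 43.09·732 + 39.03·946 = 105787.58.
Real GDP 2028 (at 2016 prices) = 54.10·343 + 45.38·260 + 43.09·481 + 39.03·1069 = 92804.46.
Real growth = 92804.46/105787.58 − 1 = -0.1227.

-12.27%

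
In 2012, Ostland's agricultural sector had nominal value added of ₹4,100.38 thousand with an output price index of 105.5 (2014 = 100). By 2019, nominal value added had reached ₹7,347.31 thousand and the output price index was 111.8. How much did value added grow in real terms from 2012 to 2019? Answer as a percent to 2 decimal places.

69.09%

Real value added 2012 = 4100.38 / 1.055 = 3886.62.
Real value added 2019 = 7347.31 / 1.118 = 6571.83.
Real growth = 6571.83 / 3886.62 − 1 = 0.6909.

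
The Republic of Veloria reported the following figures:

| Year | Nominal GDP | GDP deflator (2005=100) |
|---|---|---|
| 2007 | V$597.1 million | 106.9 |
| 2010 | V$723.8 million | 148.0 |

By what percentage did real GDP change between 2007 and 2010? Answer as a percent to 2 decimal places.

Real GDP 2007 = 597.1 / 1.069 = 558.56.
Real GDP 2010 = 723.8 / 1.480 = 489.05.
Real growth = 489.05 / 558.56 − 1 = -0.1244.

-12.44%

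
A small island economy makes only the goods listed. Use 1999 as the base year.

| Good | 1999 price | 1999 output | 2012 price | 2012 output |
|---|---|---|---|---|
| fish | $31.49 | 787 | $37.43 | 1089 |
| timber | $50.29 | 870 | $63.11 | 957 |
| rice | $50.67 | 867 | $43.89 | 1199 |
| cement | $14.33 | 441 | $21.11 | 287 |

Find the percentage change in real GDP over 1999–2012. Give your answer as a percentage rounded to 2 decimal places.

Real GDP 1999 = Nominal GDP 1999 = 31.49·787 + 50.29·870 + 50.67·867 + 14.33·441 = 118785.35.
Real GDP 2012 (at 1999 prices) = 31.49·1089 + 50.29·957 + 50.67·1199 + 14.33·287 = 147286.18.
Real growth = 147286.18/118785.35 − 1 = 0.2399.

23.99%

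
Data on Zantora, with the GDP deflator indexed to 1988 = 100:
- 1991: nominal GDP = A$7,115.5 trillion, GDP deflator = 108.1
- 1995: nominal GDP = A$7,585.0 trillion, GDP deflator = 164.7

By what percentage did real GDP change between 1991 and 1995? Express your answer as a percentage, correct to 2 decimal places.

Deflate each year: 1991 → 7115.5/1.081 = 6582.33; 1995 → 7585.0/1.647 = 4605.34.
So real GDP changed by 4605.34/6582.33 − 1 = -0.3003, i.e. -30.03%.

-30.03%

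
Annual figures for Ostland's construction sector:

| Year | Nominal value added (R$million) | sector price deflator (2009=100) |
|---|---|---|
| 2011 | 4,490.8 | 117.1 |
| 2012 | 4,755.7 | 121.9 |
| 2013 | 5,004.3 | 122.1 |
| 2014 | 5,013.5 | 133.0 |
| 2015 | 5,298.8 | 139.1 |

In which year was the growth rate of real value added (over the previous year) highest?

2013

2012: real = 4755.7/1.219 = 3901.31; growth vs 2011 (3835.01) = 1.73%.
2013: real = 5004.3/1.221 = 4098.53; growth vs 2012 (3901.31) = 5.06%.
2014: real = 5013.5/1.330 = 3769.55; growth vs 2013 (4098.53) = -8.03%.
2015: real = 5298.8/1.391 = 3809.35; growth vs 2014 (3769.55) = 1.06%.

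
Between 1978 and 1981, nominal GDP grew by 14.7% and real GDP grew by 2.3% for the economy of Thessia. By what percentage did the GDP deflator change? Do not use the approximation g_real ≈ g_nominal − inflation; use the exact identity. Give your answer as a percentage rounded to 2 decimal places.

(1 + g_nom) = (1 + g_real)(1 + π), so π = 1.1470 / 1.0230 − 1 = 0.12121.

12.12%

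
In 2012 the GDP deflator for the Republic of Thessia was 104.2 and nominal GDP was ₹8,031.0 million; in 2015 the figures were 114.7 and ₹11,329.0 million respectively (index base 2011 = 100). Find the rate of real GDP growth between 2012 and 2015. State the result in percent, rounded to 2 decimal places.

Deflate each year: 2012 → 8031.0/1.042 = 7707.29; 2015 → 11329.0/1.147 = 9877.07.
So real GDP changed by 9877.07/7707.29 − 1 = 0.2815, i.e. 28.15%.

28.15%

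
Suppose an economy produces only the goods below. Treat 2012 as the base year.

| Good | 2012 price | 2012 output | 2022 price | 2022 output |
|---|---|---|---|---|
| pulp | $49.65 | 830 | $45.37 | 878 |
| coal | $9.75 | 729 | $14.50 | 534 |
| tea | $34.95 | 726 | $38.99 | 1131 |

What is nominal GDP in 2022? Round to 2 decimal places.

$91675.55

Nominal GDP 2022 = Σ (p_2022 × q_2022) = 45.37·878 + 14.50·534 + 38.99·1131 = 91675.55.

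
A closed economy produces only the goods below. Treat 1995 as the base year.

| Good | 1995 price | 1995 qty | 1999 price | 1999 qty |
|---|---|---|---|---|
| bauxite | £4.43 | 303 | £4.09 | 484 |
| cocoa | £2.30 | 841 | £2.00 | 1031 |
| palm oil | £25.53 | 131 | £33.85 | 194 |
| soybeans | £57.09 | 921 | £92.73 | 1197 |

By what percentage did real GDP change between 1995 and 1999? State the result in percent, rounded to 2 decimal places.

31.43%

Real GDP 1995 = Nominal GDP 1995 = 4.43·303 + 2.30·841 + 25.53·131 + 57.09·921 = 59200.91.
Real GDP 1999 (at 1995 prices) = 4.43·484 + 2.30·1031 + 25.53·194 + 57.09·1197 = 77804.97.
Real growth = 77804.97/59200.91 − 1 = 0.3143.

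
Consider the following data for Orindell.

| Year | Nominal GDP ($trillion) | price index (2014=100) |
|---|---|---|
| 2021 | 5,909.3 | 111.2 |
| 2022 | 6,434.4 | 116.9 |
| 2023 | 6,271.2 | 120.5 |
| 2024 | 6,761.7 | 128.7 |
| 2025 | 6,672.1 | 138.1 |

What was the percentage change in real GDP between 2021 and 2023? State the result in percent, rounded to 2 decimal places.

-2.07%

Real GDP 2021 = 5909.3/1.112 = 5314.12.
Real GDP 2023 = 6271.2/1.205 = 5204.32.
Change = 5204.32/5314.12 − 1 = -0.0207.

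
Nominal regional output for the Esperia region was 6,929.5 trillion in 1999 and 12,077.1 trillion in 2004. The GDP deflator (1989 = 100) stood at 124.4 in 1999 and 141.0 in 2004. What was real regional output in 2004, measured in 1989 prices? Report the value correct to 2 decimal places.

Real regional output = Nominal / (GDP deflator/100) = 12077.1 / 1.410 = 8565.32.

8,565.32 trillion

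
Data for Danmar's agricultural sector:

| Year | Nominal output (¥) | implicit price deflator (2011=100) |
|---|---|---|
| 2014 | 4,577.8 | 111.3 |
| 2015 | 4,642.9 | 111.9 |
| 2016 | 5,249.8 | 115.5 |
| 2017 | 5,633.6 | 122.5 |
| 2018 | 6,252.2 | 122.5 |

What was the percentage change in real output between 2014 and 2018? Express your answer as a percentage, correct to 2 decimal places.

24.09%

Real output 2014 = 4577.8/1.113 = 4113.03.
Real output 2018 = 6252.2/1.225 = 5103.84.
Change = 5103.84/4113.03 − 1 = 0.2409.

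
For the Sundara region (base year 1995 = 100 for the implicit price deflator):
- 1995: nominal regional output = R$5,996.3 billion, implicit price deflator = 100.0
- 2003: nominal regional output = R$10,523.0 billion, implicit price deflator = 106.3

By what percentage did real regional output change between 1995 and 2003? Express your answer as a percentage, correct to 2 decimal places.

65.09%

Real regional output 1995 = 5996.3 / 1.000 = 5996.30.
Real regional output 2003 = 10523.0 / 1.063 = 9899.34.
Real growth = 9899.34 / 5996.30 − 1 = 0.6509.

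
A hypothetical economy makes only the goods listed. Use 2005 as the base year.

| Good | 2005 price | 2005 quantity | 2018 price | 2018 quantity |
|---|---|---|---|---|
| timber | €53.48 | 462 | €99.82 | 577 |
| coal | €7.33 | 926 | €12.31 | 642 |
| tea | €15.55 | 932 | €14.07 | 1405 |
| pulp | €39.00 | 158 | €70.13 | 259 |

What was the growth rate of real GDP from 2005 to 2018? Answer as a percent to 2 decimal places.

29.46%

Real GDP 2005 = Nominal GDP 2005 = 53.48·462 + 7.33·926 + 15.55·932 + 39.00·158 = 52149.94.
Real GDP 2018 (at 2005 prices) = 53.48·577 + 7.33·642 + 15.55·1405 + 39.00·259 = 67512.57.
Real growth = 67512.57/52149.94 − 1 = 0.2946.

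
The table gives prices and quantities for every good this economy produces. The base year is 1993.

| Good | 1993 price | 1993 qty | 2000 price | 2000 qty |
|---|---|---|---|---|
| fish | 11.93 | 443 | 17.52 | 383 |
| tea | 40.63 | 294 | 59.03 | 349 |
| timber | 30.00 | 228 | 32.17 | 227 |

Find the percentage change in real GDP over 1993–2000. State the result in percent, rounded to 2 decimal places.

6.19%

Real GDP 1993 = Nominal GDP 1993 = 11.93·443 + 40.63·294 + 30.00·228 = 24070.21.
Real GDP 2000 (at 1993 prices) = 11.93·383 + 40.63·349 + 30.00·227 = 25559.06.
Real growth = 25559.06/24070.21 − 1 = 0.0619.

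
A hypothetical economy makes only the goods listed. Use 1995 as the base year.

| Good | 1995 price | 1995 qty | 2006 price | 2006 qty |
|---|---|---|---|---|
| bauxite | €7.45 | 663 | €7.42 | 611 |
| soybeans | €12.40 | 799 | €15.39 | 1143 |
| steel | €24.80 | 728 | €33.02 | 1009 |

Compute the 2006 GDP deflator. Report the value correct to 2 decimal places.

Nominal GDP 2006 = 7.42·611 + 15.39·1143 + 33.02·1009 = 55441.57.
Real GDP 2006 (at 1995 prices) = 7.45·611 + 12.40·1143 + 24.80·1009 = 43748.35.
Deflator = Nominal/Real × 100 = 55441.57/43748.35 × 100 = 126.728.

126.73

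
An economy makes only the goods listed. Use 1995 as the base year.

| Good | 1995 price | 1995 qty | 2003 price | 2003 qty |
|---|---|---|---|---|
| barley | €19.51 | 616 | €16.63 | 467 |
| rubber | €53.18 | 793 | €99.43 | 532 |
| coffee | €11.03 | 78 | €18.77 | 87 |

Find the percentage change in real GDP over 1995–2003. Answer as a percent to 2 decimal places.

Real GDP 1995 = Nominal GDP 1995 = 19.51·616 + 53.18·793 + 11.03·78 = 55050.24.
Real GDP 2003 (at 1995 prices) = 19.51·467 + 53.18·532 + 11.03·87 = 38362.54.
Real growth = 38362.54/55050.24 − 1 = -0.3031.

-30.31%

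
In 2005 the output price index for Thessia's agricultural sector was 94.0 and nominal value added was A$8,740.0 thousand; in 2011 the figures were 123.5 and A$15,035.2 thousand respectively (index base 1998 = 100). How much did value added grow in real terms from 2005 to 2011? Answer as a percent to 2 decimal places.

30.94%

Real value added 2005 = 8740.0 / 0.940 = 9297.87.
Real value added 2011 = 15035.2 / 1.235 = 12174.25.
Real growth = 12174.25 / 9297.87 − 1 = 0.3094.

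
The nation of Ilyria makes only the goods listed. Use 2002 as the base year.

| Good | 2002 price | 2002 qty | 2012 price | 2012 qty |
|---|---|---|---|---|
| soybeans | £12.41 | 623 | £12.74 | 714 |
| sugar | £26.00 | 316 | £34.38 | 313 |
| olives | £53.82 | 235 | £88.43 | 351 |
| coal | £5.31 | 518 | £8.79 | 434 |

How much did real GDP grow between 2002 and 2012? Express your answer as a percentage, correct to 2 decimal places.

21.85%

Real GDP 2002 = Nominal GDP 2002 = 12.41·623 + 26.00·316 + 53.82·235 + 5.31·518 = 31345.71.
Real GDP 2012 (at 2002 prices) = 12.41·714 + 26.00·313 + 53.82·351 + 5.31·434 = 38194.10.
Real growth = 38194.10/31345.71 − 1 = 0.2185.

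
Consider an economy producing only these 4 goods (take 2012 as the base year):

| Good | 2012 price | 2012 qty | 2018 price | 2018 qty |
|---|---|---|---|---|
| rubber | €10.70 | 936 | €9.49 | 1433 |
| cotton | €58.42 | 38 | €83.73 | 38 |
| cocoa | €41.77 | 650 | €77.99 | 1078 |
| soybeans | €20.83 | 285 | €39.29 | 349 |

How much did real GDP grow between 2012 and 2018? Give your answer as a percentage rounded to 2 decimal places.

Real GDP 2012 = Nominal GDP 2012 = 10.70·936 + 58.42·38 + 41.77·650 + 20.83·285 = 45322.21.
Real GDP 2018 (at 2012 prices) = 10.70·1433 + 58.42·38 + 41.77·1078 + 20.83·349 = 69850.79.
Real growth = 69850.79/45322.21 − 1 = 0.5412.

54.12%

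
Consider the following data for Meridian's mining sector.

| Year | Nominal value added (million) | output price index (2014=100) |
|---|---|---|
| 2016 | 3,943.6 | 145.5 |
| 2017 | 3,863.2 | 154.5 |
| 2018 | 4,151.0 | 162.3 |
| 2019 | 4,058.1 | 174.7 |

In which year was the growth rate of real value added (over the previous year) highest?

2018

2017: real = 3863.2/1.545 = 2500.45; growth vs 2016 (2710.38) = -7.75%.
2018: real = 4151.0/1.623 = 2557.61; growth vs 2017 (2500.45) = 2.29%.
2019: real = 4058.1/1.747 = 2322.90; growth vs 2018 (2557.61) = -9.18%.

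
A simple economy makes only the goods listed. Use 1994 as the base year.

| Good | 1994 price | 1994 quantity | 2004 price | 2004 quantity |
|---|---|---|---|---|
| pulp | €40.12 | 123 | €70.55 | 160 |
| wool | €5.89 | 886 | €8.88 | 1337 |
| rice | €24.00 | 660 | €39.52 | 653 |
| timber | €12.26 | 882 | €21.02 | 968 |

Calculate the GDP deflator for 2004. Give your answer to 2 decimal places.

165.69

Nominal GDP 2004 = 70.55·160 + 8.88·1337 + 39.52·653 + 21.02·968 = 69314.48.
Real GDP 2004 (at 1994 prices) = 40.12·160 + 5.89·1337 + 24.00·653 + 12.26·968 = 41833.81.
Deflator = Nominal/Real × 100 = 69314.48/41833.81 × 100 = 165.690.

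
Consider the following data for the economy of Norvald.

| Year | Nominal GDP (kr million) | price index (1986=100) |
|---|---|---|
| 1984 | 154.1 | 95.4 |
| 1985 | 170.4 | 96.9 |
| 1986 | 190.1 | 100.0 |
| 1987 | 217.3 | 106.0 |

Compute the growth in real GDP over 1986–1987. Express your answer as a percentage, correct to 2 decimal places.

Real GDP 1986 = 190.1/1.000 = 190.10.
Real GDP 1987 = 217.3/1.060 = 205.00.
Change = 205.00/190.10 − 1 = 0.0784.

7.84%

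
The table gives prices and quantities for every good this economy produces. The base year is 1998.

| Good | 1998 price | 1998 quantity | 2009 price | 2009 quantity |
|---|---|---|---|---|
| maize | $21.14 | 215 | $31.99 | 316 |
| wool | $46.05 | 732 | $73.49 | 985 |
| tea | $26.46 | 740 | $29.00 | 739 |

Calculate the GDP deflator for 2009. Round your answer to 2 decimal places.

145.16

Nominal GDP 2009 = 31.99·316 + 73.49·985 + 29.00·739 = 103927.49.
Real GDP 2009 (at 1998 prices) = 21.14·316 + 46.05·985 + 26.46·739 = 71593.43.
Deflator = Nominal/Real × 100 = 103927.49/71593.43 × 100 = 145.163.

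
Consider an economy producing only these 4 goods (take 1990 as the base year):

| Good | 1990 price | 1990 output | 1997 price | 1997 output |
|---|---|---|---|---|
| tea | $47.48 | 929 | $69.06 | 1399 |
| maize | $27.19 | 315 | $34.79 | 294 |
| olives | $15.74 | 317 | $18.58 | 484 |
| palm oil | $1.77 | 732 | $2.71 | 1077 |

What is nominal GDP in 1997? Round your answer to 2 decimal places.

Nominal GDP 1997 = Σ (p_1997 × q_1997) = 69.06·1399 + 34.79·294 + 18.58·484 + 2.71·1077 = 118754.59.

$118754.59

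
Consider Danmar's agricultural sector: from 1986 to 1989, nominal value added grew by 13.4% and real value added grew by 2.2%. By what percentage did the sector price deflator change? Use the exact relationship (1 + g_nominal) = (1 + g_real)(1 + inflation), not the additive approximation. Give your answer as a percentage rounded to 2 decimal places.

10.96%

(1 + g_nom) = (1 + g_real)(1 + π), so π = 1.1340 / 1.0220 − 1 = 0.10959.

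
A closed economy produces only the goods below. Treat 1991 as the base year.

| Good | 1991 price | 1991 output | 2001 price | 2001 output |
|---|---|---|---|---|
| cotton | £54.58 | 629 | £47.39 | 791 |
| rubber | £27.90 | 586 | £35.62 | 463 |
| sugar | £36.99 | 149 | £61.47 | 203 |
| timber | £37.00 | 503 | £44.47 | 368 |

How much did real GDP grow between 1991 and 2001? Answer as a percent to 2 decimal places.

Real GDP 1991 = Nominal GDP 1991 = 54.58·629 + 27.90·586 + 36.99·149 + 37.00·503 = 74802.73.
Real GDP 2001 (at 1991 prices) = 54.58·791 + 27.90·463 + 36.99·203 + 37.00·368 = 77215.45.
Real growth = 77215.45/74802.73 − 1 = 0.0323.

3.23%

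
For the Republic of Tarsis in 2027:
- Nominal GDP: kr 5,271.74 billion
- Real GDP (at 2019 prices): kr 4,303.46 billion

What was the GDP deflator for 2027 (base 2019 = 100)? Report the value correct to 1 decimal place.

122.5

GDP deflator = (Nominal / Real) × 100 = 5271.74 / 4303.46 × 100 = 122.50.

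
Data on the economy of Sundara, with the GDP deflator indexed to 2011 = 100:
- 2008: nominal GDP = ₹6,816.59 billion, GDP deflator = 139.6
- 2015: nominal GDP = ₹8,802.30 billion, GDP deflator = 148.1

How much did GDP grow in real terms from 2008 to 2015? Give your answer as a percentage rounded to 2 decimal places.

21.72%

Deflate each year: 2008 → 6816.59/1.396 = 4882.94; 2015 → 8802.30/1.481 = 5943.48.
So real GDP changed by 5943.48/4882.94 − 1 = 0.2172, i.e. 21.72%.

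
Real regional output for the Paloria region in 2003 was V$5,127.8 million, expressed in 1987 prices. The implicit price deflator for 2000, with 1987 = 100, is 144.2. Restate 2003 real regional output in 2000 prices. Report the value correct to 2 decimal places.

V$7,394.29 million

Real regional output in 2000 prices = Real regional output in 1987 prices × (P_2000/P_1987) = 5127.8 × 1.442 = 7394.29.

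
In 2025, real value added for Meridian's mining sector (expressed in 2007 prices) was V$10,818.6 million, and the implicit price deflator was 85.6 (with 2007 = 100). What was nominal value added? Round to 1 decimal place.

Nominal value added = Real × (implicit price deflator/100) = 10818.6 × 0.856 = 9260.72.

V$9,260.7 million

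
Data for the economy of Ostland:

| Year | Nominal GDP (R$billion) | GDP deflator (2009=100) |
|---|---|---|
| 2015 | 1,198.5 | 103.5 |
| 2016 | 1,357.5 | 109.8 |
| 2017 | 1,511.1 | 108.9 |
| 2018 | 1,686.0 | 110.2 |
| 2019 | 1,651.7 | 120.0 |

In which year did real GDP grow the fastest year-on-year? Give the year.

2016: real = 1357.5/1.098 = 1236.34; growth vs 2015 (1157.97) = 6.77%.
2017: real = 1511.1/1.089 = 1387.60; growth vs 2016 (1236.34) = 12.23%.
2018: real = 1686.0/1.102 = 1529.95; growth vs 2017 (1387.60) = 10.26%.
2019: real = 1651.7/1.200 = 1376.42; growth vs 2018 (1529.95) = -10.03%.

2017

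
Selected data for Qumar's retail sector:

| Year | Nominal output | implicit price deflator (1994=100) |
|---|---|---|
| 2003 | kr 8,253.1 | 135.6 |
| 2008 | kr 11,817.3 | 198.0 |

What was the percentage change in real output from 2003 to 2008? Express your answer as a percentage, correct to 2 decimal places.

-1.94%

Real output 2003 = 8253.1 / 1.356 = 6086.36.
Real output 2008 = 11817.3 / 1.980 = 5968.33.
Real growth = 5968.33 / 6086.36 − 1 = -0.0194.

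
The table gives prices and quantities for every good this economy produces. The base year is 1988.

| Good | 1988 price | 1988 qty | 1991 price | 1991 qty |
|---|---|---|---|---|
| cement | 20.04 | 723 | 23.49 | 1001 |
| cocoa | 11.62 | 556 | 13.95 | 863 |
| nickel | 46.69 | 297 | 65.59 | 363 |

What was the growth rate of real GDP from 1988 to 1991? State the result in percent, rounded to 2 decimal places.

35.10%

Real GDP 1988 = Nominal GDP 1988 = 20.04·723 + 11.62·556 + 46.69·297 = 34816.57.
Real GDP 1991 (at 1988 prices) = 20.04·1001 + 11.62·863 + 46.69·363 = 47036.57.
Real growth = 47036.57/34816.57 − 1 = 0.3510.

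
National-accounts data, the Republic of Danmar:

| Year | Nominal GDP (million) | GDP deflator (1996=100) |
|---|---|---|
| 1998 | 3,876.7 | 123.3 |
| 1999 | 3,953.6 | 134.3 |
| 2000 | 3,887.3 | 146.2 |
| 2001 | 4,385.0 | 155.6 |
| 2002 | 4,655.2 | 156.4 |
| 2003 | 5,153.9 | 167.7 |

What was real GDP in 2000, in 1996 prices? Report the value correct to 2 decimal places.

Real GDP 2000 = 3887.3 / 1.462 = 2658.89.

2,658.89 million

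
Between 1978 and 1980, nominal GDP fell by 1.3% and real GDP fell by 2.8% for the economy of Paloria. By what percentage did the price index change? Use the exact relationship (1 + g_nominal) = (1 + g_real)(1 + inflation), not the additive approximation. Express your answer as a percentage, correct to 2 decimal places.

1.54%

(1 + g_nom) = (1 + g_real)(1 + π), so π = 0.9870 / 0.9720 − 1 = 0.01543.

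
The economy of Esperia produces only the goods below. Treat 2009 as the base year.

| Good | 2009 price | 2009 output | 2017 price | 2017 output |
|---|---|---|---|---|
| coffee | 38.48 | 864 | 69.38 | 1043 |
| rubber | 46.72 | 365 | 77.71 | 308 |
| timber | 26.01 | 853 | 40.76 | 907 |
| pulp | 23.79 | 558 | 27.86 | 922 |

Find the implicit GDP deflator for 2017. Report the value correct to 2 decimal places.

Nominal GDP 2017 = 69.38·1043 + 77.71·308 + 40.76·907 + 27.86·922 = 158954.26.
Real GDP 2017 (at 2009 prices) = 38.48·1043 + 46.72·308 + 26.01·907 + 23.79·922 = 100049.85.
Deflator = Nominal/Real × 100 = 158954.26/100049.85 × 100 = 158.875.

158.88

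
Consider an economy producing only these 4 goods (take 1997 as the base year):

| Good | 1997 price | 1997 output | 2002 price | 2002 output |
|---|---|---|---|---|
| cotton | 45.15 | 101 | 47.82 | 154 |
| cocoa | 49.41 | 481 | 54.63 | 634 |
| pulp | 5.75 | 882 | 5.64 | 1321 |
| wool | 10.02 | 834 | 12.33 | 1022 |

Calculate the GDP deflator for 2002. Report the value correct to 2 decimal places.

110.58

Nominal GDP 2002 = 47.82·154 + 54.63·634 + 5.64·1321 + 12.33·1022 = 62051.40.
Real GDP 2002 (at 1997 prices) = 45.15·154 + 49.41·634 + 5.75·1321 + 10.02·1022 = 56115.23.
Deflator = Nominal/Real × 100 = 62051.40/56115.23 × 100 = 110.579.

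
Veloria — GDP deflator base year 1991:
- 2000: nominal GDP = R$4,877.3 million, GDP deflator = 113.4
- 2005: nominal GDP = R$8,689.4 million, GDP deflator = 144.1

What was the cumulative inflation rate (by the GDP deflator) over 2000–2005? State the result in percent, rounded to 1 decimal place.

Price-level change = 144.1 / 113.4 − 1 = 0.2707.

27.1%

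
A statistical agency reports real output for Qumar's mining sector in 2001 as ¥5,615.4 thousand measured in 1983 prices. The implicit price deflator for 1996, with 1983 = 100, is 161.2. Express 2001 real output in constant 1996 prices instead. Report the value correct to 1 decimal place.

¥9,052.0 thousand

Real output in 1996 prices = Real output in 1983 prices × (P_1996/P_1983) = 5615.4 × 1.612 = 9052.02.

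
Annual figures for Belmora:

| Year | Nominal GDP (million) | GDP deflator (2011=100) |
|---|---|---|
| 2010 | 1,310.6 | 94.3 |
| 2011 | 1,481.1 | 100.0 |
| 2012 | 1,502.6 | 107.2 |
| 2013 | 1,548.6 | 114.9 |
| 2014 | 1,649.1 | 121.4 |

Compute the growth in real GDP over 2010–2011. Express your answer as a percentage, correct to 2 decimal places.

Real GDP 2010 = 1310.6/0.943 = 1389.82.
Real GDP 2011 = 1481.1/1.000 = 1481.10.
Change = 1481.10/1389.82 − 1 = 0.0657.

6.57%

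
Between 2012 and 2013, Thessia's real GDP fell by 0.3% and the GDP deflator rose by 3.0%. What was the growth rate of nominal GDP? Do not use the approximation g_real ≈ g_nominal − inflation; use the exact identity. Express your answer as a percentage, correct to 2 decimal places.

(1 + g_nom) = (1 + g_real)(1 + π) = 0.9970 × 1.0300 = 1.02691.

2.69%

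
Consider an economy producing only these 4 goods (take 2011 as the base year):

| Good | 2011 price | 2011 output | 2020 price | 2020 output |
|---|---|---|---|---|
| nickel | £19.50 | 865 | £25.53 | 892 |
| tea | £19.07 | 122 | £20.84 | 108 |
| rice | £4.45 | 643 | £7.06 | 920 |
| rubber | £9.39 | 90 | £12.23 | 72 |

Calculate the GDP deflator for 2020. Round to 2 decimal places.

133.75

Nominal GDP 2020 = 25.53·892 + 20.84·108 + 7.06·920 + 12.23·72 = 32399.24.
Real GDP 2020 (at 2011 prices) = 19.50·892 + 19.07·108 + 4.45·920 + 9.39·72 = 24223.64.
Deflator = Nominal/Real × 100 = 32399.24/24223.64 × 100 = 133.751.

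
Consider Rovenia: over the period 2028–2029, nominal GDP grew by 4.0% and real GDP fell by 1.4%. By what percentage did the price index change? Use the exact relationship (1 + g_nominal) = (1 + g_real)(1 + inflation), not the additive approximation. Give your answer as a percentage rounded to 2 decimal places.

5.48%

(1 + g_nom) = (1 + g_real)(1 + π), so π = 1.0400 / 0.9860 − 1 = 0.05477.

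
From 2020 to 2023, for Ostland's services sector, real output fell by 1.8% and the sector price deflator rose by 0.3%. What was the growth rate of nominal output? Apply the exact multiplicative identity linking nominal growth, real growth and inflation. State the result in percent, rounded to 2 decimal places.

-1.51%

(1 + g_nom) = (1 + g_real)(1 + π) = 0.9820 × 1.0030 = 0.98495.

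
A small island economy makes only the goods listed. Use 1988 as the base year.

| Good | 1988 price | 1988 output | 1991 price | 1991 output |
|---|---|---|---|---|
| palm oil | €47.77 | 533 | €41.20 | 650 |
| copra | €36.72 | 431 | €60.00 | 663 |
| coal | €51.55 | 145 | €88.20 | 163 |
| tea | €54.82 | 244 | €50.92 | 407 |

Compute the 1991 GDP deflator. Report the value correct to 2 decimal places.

118.06

Nominal GDP 1991 = 41.20·650 + 60.00·663 + 88.20·163 + 50.92·407 = 101661.04.
Real GDP 1991 (at 1988 prices) = 47.77·650 + 36.72·663 + 51.55·163 + 54.82·407 = 86110.25.
Deflator = Nominal/Real × 100 = 101661.04/86110.25 × 100 = 118.059.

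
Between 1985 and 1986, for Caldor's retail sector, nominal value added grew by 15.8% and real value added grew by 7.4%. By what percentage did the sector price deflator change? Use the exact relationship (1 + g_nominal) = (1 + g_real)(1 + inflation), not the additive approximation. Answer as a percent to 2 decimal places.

7.82%

(1 + g_nom) = (1 + g_real)(1 + π), so π = 1.1580 / 1.0740 − 1 = 0.07821.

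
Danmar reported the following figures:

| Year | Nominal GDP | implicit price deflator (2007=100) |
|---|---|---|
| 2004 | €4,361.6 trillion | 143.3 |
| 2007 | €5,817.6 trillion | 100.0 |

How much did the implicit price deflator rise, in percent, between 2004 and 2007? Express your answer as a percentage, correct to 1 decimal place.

Price-level change = 100.0 / 143.3 − 1 = -0.3022.

-30.2%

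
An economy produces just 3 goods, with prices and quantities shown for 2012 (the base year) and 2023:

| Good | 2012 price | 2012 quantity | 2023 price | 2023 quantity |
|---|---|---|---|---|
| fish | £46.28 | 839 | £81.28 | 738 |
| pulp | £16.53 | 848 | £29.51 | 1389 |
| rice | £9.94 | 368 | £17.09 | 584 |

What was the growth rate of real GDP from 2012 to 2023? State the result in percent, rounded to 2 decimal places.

Real GDP 2012 = Nominal GDP 2012 = 46.28·839 + 16.53·848 + 9.94·368 = 56504.28.
Real GDP 2023 (at 2012 prices) = 46.28·738 + 16.53·1389 + 9.94·584 = 62919.77.
Real growth = 62919.77/56504.28 − 1 = 0.1135.

11.35%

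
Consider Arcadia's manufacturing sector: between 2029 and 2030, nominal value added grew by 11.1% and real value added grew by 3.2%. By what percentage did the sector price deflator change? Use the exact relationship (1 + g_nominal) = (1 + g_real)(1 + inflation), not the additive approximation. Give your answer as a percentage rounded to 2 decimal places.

7.66%

(1 + g_nom) = (1 + g_real)(1 + π), so π = 1.1110 / 1.0320 − 1 = 0.07655.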